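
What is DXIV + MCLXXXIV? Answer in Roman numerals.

DXIV = 514
MCLXXXIV = 1184
514 + 1184 = 1698

MDCXCVIII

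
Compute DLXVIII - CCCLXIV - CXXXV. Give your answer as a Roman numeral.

DLXVIII = 568, CCCLXIV = 364, CXXXV = 135
568 - 364 = 204
204 - 135 = 69

LXIX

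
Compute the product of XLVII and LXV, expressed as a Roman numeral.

XLVII = 47
LXV = 65
47 × 65 = 3055

MMMLV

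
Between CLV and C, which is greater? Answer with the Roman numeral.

CLV = 155
C = 100
155 is larger

CLV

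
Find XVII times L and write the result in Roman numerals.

XVII = 17
L = 50
17 × 50 = 850

DCCCL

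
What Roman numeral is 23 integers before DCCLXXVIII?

DCCLXXVIII = 778
778 - 23 = 755

DCCLV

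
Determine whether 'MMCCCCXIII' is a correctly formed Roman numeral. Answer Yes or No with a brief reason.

'MMCCCCXIII': More than 3 consecutive C's

No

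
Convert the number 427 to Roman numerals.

Convert 427 to Roman numerals:
  427 contains 1×400 (CD)
  27 contains 2×10 (XX)
  7 contains 1×5 (V)
  2 contains 2×1 (II)

CDXXVII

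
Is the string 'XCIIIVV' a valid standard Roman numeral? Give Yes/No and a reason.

'XCIIIVV': V should not appear more than once

No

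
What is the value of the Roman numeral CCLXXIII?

CCLXXIII: C=100, C=100, L=50, X=10, X=10, I=1, I=1, I=1
100 + 100 + 50 + 10 + 10 + 1 + 1 + 1 = 273

273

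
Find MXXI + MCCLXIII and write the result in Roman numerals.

MXXI = 1021
MCCLXIII = 1263
1021 + 1263 = 2284

MMCCLXXXIV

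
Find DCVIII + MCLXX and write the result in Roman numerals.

DCVIII = 608
MCLXX = 1170
608 + 1170 = 1778

MDCCLXXVIII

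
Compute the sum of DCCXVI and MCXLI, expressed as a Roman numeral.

DCCXVI = 716
MCXLI = 1141
716 + 1141 = 1857

MDCCCLVII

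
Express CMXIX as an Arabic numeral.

CMXIX: CM=900, X=10, IX=9
900 + 10 + 9 = 919

919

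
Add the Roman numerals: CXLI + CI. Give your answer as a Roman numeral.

CXLI = 141
CI = 101
141 + 101 = 242

CCXLII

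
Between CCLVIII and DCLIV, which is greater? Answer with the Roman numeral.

CCLVIII = 258
DCLIV = 654
654 is larger

DCLIV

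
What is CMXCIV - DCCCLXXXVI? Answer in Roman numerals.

CMXCIV = 994
DCCCLXXXVI = 886
994 - 886 = 108

CVIII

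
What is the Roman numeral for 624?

Convert 624 to Roman numerals:
  624 contains 1×500 (D)
  124 contains 1×100 (C)
  24 contains 2×10 (XX)
  4 contains 1×4 (IV)

DCXXIV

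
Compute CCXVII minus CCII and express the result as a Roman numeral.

CCXVII = 217
CCII = 202
217 - 202 = 15

XV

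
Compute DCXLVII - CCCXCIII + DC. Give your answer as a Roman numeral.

DCXLVII = 647, CCCXCIII = 393, DC = 600
647 - 393 = 254
254 + 600 = 854

DCCCLIV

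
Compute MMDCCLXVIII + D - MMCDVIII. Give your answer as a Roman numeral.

MMDCCLXVIII = 2768, D = 500, MMCDVIII = 2408
2768 + 500 = 3268
3268 - 2408 = 860

DCCCLX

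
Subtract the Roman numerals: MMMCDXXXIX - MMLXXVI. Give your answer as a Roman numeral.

MMMCDXXXIX = 3439
MMLXXVI = 2076
3439 - 2076 = 1363

MCCCLXIII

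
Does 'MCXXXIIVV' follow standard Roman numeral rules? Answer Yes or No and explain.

'MCXXXIIVV': V should not appear more than once

No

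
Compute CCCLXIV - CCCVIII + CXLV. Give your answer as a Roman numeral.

CCCLXIV = 364, CCCVIII = 308, CXLV = 145
364 - 308 = 56
56 + 145 = 201

CCI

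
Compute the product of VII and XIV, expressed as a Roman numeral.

VII = 7
XIV = 14
7 × 14 = 98

XCVIII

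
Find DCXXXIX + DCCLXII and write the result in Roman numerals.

DCXXXIX = 639
DCCLXII = 762
639 + 762 = 1401

MCDI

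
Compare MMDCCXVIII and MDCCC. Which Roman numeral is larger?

MMDCCXVIII = 2718
MDCCC = 1800
2718 is larger

MMDCCXVIII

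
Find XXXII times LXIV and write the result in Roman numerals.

XXXII = 32
LXIV = 64
32 × 64 = 2048

MMXLVIII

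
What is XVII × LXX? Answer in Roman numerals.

XVII = 17
LXX = 70
17 × 70 = 1190

MCXC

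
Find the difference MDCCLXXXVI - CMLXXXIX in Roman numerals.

MDCCLXXXVI = 1786
CMLXXXIX = 989
1786 - 989 = 797

DCCXCVII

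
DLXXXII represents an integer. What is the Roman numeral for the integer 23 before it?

DLXXXII = 582
582 - 23 = 559

DLIX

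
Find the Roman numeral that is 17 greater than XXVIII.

XXVIII = 28
28 + 17 = 45

XLV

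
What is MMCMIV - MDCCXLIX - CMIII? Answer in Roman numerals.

MMCMIV = 2904, MDCCXLIX = 1749, CMIII = 903
2904 - 1749 = 1155
1155 - 903 = 252

CCLII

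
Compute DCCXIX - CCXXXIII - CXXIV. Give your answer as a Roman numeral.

DCCXIX = 719, CCXXXIII = 233, CXXIV = 124
719 - 233 = 486
486 - 124 = 362

CCCLXII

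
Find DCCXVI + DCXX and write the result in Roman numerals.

DCCXVI = 716
DCXX = 620
716 + 620 = 1336

MCCCXXXVI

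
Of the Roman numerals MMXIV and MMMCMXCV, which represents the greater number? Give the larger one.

MMXIV = 2014
MMMCMXCV = 3995
3995 is larger

MMMCMXCV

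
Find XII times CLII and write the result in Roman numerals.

XII = 12
CLII = 152
12 × 152 = 1824

MDCCCXXIV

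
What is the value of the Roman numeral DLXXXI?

DLXXXI: D=500, L=50, X=10, X=10, X=10, I=1
500 + 50 + 10 + 10 + 10 + 1 = 581

581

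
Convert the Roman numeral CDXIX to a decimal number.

CDXIX: CD=400, X=10, IX=9
400 + 10 + 9 = 419

419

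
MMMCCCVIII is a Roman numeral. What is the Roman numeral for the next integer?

MMMCCCVIII = 3308; next is 3309

MMMCCCIX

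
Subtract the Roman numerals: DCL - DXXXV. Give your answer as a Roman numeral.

DCL = 650
DXXXV = 535
650 - 535 = 115

CXV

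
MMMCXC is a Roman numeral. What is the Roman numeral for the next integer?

MMMCXC = 3190, so the next integer is 3190 + 1 = 3191

MMMCXCI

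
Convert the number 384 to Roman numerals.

Convert 384 to Roman numerals:
  384 contains 3×100 (CCC)
  84 contains 1×50 (L)
  34 contains 3×10 (XXX)
  4 contains 1×4 (IV)

CCCLXXXIV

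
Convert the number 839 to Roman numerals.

Convert 839 to Roman numerals:
  839 contains 1×500 (D)
  339 contains 3×100 (CCC)
  39 contains 3×10 (XXX)
  9 contains 1×9 (IX)

DCCCXXXIX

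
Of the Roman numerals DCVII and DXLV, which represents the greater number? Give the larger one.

DCVII = 607
DXLV = 545
607 is larger

DCVII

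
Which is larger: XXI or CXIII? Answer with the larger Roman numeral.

XXI = 21
CXIII = 113
113 is larger

CXIII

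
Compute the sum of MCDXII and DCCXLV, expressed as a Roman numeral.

MCDXII = 1412
DCCXLV = 745
1412 + 745 = 2157

MMCLVII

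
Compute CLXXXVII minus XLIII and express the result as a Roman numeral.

CLXXXVII = 187
XLIII = 43
187 - 43 = 144

CXLIV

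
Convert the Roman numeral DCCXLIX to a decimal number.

DCCXLIX: D=500, C=100, C=100, XL=40, IX=9
500 + 100 + 100 + 40 + 9 = 749

749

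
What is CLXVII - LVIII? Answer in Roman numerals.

CLXVII = 167
LVIII = 58
167 - 58 = 109

CIX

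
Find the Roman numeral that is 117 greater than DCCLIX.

DCCLIX = 759
759 + 117 = 876

DCCCLXXVI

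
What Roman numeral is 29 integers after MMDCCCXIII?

MMDCCCXIII = 2813
2813 + 29 = 2842

MMDCCCXLII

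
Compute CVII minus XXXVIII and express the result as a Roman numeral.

CVII = 107
XXXVIII = 38
107 - 38 = 69

LXIX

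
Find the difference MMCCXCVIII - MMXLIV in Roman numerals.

MMCCXCVIII = 2298
MMXLIV = 2044
2298 - 2044 = 254

CCLIV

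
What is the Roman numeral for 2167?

Convert 2167 to Roman numerals:
  2167 contains 2×1000 (MM)
  167 contains 1×100 (C)
  67 contains 1×50 (L)
  17 contains 1×10 (X)
  7 contains 1×5 (V)
  2 contains 2×1 (II)

MMCLXVII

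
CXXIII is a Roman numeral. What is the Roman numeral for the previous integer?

CXXIII = 123; previous is 122

CXXII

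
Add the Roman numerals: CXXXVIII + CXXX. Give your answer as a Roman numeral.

CXXXVIII = 138
CXXX = 130
138 + 130 = 268

CCLXVIII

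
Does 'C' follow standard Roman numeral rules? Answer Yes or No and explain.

'C': Check the rules: uses only the symbols I, V, X, L, C, D, M; no symbol is repeated more than three times in a row; V, L and D each appear at most once; no smaller symbol precedes a larger one (values never increase from left to right). Value: C = 100. So it is a valid standard Roman numeral.

Yes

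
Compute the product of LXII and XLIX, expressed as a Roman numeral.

LXII = 62
XLIX = 49
62 × 49 = 3038

MMMXXXVIII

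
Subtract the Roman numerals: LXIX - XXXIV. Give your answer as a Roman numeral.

LXIX = 69
XXXIV = 34
69 - 34 = 35

XXXV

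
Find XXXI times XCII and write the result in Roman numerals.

XXXI = 31
XCII = 92
31 × 92 = 2852

MMDCCCLII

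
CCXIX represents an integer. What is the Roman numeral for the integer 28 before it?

CCXIX = 219
219 - 28 = 191

CXCI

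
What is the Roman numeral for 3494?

Convert 3494 to Roman numerals:
  3494 contains 3×1000 (MMM)
  494 contains 1×400 (CD)
  94 contains 1×90 (XC)
  4 contains 1×4 (IV)

MMMCDXCIV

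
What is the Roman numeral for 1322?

Convert 1322 to Roman numerals:
  1322 contains 1×1000 (M)
  322 contains 3×100 (CCC)
  22 contains 2×10 (XX)
  2 contains 2×1 (II)

MCCCXXII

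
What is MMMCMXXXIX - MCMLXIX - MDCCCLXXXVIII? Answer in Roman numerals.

MMMCMXXXIX = 3939, MCMLXIX = 1969, MDCCCLXXXVIII = 1888
3939 - 1969 = 1970
1970 - 1888 = 82

LXXXII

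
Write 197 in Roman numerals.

Convert 197 to Roman numerals:
  197 contains 1×100 (C)
  97 contains 1×90 (XC)
  7 contains 1×5 (V)
  2 contains 2×1 (II)

CXCVII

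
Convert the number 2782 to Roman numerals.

Convert 2782 to Roman numerals:
  2782 contains 2×1000 (MM)
  782 contains 1×500 (D)
  282 contains 2×100 (CC)
  82 contains 1×50 (L)
  32 contains 3×10 (XXX)
  2 contains 2×1 (II)

MMDCCLXXXII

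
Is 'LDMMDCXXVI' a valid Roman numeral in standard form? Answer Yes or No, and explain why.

'LDMMDCXXVI': D should not appear more than once

No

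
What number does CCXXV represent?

CCXXV: C=100, C=100, X=10, X=10, V=5
100 + 100 + 10 + 10 + 5 = 225

225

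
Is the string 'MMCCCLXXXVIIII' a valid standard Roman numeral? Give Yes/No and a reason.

'MMCCCLXXXVIIII': More than 3 consecutive I's

No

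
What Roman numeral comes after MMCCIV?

MMCCIV = 2204, so the next integer is 2204 + 1 = 2205

MMCCV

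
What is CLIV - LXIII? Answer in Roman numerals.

CLIV = 154
LXIII = 63
154 - 63 = 91

XCI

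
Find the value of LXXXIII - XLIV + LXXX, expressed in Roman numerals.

LXXXIII = 83, XLIV = 44, LXXX = 80
83 - 44 = 39
39 + 80 = 119

CXIX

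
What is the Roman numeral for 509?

Convert 509 to Roman numerals:
  509 contains 1×500 (D)
  9 contains 1×9 (IX)

DIX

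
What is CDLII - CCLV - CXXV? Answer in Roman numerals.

CDLII = 452, CCLV = 255, CXXV = 125
452 - 255 = 197
197 - 125 = 72

LXXII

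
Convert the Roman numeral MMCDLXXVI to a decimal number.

MMCDLXXVI: M=1000, M=1000, CD=400, L=50, X=10, X=10, V=5, I=1
1000 + 1000 + 400 + 50 + 10 + 10 + 5 + 1 = 2476

2476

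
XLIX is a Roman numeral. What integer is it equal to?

XLIX: XL=40, IX=9
40 + 9 = 49

49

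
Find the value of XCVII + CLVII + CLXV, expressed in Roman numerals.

XCVII = 97, CLVII = 157, CLXV = 165
97 + 157 = 254
254 + 165 = 419

CDXIX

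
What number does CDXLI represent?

CDXLI: CD=400, XL=40, I=1
400 + 40 + 1 = 441

441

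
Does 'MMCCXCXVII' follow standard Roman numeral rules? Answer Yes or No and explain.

'MMCCXCXVII': X cannot come right after the subtractive pair XC: once X is subtracted in XC, the next symbol must be smaller than X

No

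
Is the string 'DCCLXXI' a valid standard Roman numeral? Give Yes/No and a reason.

'DCCLXXI': Check the rules: uses only the symbols I, V, X, L, C, D, M; no symbol is repeated more than three times in a row; V, L and D each appear at most once; no smaller symbol precedes a larger one (values never increase from left to right). Value: D (500) + C (100) + C (100) + L (50) + X (10) + X (10) + I (1) = 771. So it is a valid standard Roman numeral.

Yes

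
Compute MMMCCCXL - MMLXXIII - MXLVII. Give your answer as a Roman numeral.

MMMCCCXL = 3340, MMLXXIII = 2073, MXLVII = 1047
3340 - 2073 = 1267
1267 - 1047 = 220

CCXX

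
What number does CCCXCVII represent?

CCCXCVII: C=100, C=100, C=100, XC=90, V=5, I=1, I=1
100 + 100 + 100 + 90 + 5 + 1 + 1 = 397

397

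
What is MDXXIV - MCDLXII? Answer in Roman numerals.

MDXXIV = 1524
MCDLXII = 1462
1524 - 1462 = 62

LXII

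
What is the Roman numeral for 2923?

Convert 2923 to Roman numerals:
  2923 contains 2×1000 (MM)
  923 contains 1×900 (CM)
  23 contains 2×10 (XX)
  3 contains 3×1 (III)

MMCMXXIII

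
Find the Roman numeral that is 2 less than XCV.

XCV = 95
95 - 2 = 93

XCIII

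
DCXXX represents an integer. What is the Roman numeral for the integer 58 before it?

DCXXX = 630
630 - 58 = 572

DLXXII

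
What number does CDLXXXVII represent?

CDLXXXVII: CD=400, L=50, X=10, X=10, X=10, V=5, I=1, I=1
400 + 50 + 10 + 10 + 10 + 5 + 1 + 1 = 487

487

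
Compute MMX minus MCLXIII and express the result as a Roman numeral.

MMX = 2010
MCLXIII = 1163
2010 - 1163 = 847

DCCCXLVII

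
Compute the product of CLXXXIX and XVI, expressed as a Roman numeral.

CLXXXIX = 189
XVI = 16
189 × 16 = 3024

MMMXXIV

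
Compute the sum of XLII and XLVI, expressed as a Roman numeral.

XLII = 42
XLVI = 46
42 + 46 = 88

LXXXVIII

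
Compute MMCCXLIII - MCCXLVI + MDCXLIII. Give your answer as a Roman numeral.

MMCCXLIII = 2243, MCCXLVI = 1246, MDCXLIII = 1643
2243 - 1246 = 997
997 + 1643 = 2640

MMDCXL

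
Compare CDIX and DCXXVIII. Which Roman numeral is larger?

CDIX = 409
DCXXVIII = 628
628 is larger

DCXXVIII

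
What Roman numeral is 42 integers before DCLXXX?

DCLXXX = 680
680 - 42 = 638

DCXXXVIII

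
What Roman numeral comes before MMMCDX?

MMMCDX = 3410, so the previous integer is 3410 - 1 = 3409

MMMCDIX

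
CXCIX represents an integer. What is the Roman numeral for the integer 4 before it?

CXCIX = 199
199 - 4 = 195

CXCV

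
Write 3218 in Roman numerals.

Convert 3218 to Roman numerals:
  3218 contains 3×1000 (MMM)
  218 contains 2×100 (CC)
  18 contains 1×10 (X)
  8 contains 1×5 (V)
  3 contains 3×1 (III)

MMMCCXVIII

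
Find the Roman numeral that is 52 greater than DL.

DL = 550
550 + 52 = 602

DCII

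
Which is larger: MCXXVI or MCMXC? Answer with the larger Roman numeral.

MCXXVI = 1126
MCMXC = 1990
1990 is larger

MCMXC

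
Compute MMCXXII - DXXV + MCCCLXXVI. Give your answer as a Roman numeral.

MMCXXII = 2122, DXXV = 525, MCCCLXXVI = 1376
2122 - 525 = 1597
1597 + 1376 = 2973

MMCMLXXIII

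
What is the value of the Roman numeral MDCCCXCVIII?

MDCCCXCVIII: M=1000, D=500, C=100, C=100, C=100, XC=90, V=5, I=1, I=1, I=1
1000 + 500 + 100 + 100 + 100 + 90 + 5 + 1 + 1 + 1 = 1898

1898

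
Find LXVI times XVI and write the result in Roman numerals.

LXVI = 66
XVI = 16
66 × 16 = 1056

MLVI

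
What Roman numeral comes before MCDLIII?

MCDLIII = 1453; previous is 1452

MCDLII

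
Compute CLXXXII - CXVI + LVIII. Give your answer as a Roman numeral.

CLXXXII = 182, CXVI = 116, LVIII = 58
182 - 116 = 66
66 + 58 = 124

CXXIV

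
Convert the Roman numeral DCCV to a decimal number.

DCCV: D=500, C=100, C=100, V=5
500 + 100 + 100 + 5 = 705

705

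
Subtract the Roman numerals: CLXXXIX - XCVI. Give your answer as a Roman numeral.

CLXXXIX = 189
XCVI = 96
189 - 96 = 93

XCIII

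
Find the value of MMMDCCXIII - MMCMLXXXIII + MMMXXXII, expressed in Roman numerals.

MMMDCCXIII = 3713, MMCMLXXXIII = 2983, MMMXXXII = 3032
3713 - 2983 = 730
730 + 3032 = 3762

MMMDCCLXII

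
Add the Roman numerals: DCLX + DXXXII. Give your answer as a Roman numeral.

DCLX = 660
DXXXII = 532
660 + 532 = 1192

MCXCII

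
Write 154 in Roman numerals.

Convert 154 to Roman numerals:
  154 contains 1×100 (C)
  54 contains 1×50 (L)
  4 contains 1×4 (IV)

CLIV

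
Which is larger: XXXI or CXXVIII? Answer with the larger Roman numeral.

XXXI = 31
CXXVIII = 128
128 is larger

CXXVIII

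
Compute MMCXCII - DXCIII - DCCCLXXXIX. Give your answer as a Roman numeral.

MMCXCII = 2192, DXCIII = 593, DCCCLXXXIX = 889
2192 - 593 = 1599
1599 - 889 = 710

DCCX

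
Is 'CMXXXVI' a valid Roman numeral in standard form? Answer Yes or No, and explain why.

'CMXXXVI': Check the rules: uses only the symbols I, V, X, L, C, D, M; no symbol is repeated more than three times in a row; V, L and D each appear at most once; the only place a smaller symbol precedes a larger one is the allowed subtractive pair CM, the symbol right after such a pair (if any) is smaller than the pair's first symbol, and otherwise the values never increase from left to right. Value: CM (900) + X (10) + X (10) + X (10) + V (5) + I (1) = 936. So it is a valid standard Roman numeral.

Yes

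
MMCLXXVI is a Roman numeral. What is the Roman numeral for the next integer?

MMCLXXVI = 2176, so the next integer is 2176 + 1 = 2177

MMCLXXVII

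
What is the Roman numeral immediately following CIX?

CIX = 109; next is 110

CX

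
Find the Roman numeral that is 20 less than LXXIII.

LXXIII = 73
73 - 20 = 53

LIII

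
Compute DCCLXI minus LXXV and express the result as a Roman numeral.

DCCLXI = 761
LXXV = 75
761 - 75 = 686

DCLXXXVI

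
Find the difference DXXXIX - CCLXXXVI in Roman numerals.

DXXXIX = 539
CCLXXXVI = 286
539 - 286 = 253

CCLIII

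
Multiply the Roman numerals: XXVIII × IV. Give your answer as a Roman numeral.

XXVIII = 28
IV = 4
28 × 4 = 112

CXII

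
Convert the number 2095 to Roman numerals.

Convert 2095 to Roman numerals:
  2095 contains 2×1000 (MM)
  95 contains 1×90 (XC)
  5 contains 1×5 (V)

MMXCV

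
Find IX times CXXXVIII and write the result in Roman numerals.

IX = 9
CXXXVIII = 138
9 × 138 = 1242

MCCXLII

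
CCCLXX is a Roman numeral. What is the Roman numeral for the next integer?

CCCLXX = 370, so the next integer is 370 + 1 = 371

CCCLXXI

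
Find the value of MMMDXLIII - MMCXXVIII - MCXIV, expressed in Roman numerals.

MMMDXLIII = 3543, MMCXXVIII = 2128, MCXIV = 1114
3543 - 2128 = 1415
1415 - 1114 = 301

CCCI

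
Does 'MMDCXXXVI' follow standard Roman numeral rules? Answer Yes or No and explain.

'MMDCXXXVI': Check the rules: uses only the symbols I, V, X, L, C, D, M; no symbol is repeated more than three times in a row; V, L and D each appear at most once; no smaller symbol precedes a larger one (values never increase from left to right). Value: M (1000) + M (1000) + D (500) + C (100) + X (10) + X (10) + X (10) + V (5) + I (1) = 2636. So it is a valid standard Roman numeral.

Yes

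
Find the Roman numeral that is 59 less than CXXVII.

CXXVII = 127
127 - 59 = 68

LXVIII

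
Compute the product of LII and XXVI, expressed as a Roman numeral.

LII = 52
XXVI = 26
52 × 26 = 1352

MCCCLII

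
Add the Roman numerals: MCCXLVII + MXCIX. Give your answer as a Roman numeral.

MCCXLVII = 1247
MXCIX = 1099
1247 + 1099 = 2346

MMCCCXLVI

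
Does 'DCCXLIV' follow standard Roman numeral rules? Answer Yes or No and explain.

'DCCXLIV': Check the rules: uses only the symbols I, V, X, L, C, D, M; no symbol is repeated more than three times in a row; V, L and D each appear at most once; the only places a smaller symbol precedes a larger one are the allowed subtractive pairs XL, IV, the symbol right after such a pair (if any) is smaller than the pair's first symbol, and otherwise the values never increase from left to right. Value: D (500) + C (100) + C (100) + XL (40) + IV (4) = 744. So it is a valid standard Roman numeral.

Yes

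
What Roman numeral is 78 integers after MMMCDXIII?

MMMCDXIII = 3413
3413 + 78 = 3491

MMMCDXCI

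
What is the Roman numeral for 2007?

Convert 2007 to Roman numerals:
  2007 contains 2×1000 (MM)
  7 contains 1×5 (V)
  2 contains 2×1 (II)

MMVII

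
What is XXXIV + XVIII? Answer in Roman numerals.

XXXIV = 34
XVIII = 18
34 + 18 = 52

LII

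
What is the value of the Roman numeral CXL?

CXL: C=100, XL=40
100 + 40 = 140

140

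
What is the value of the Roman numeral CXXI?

CXXI: C=100, X=10, X=10, I=1
100 + 10 + 10 + 1 = 121

121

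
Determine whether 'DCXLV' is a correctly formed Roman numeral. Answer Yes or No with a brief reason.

'DCXLV': Check the rules: uses only the symbols I, V, X, L, C, D, M; no symbol is repeated more than three times in a row; V, L and D each appear at most once; the only place a smaller symbol precedes a larger one is the allowed subtractive pair XL, the symbol right after such a pair (if any) is smaller than the pair's first symbol, and otherwise the values never increase from left to right. Value: D (500) + C (100) + XL (40) + V (5) = 645. So it is a valid standard Roman numeral.

Yes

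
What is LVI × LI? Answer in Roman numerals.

LVI = 56
LI = 51
56 × 51 = 2856

MMDCCCLVI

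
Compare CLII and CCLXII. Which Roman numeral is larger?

CLII = 152
CCLXII = 262
262 is larger

CCLXII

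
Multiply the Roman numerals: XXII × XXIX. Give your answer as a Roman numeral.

XXII = 22
XXIX = 29
22 × 29 = 638

DCXXXVIII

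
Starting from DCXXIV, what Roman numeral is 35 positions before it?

DCXXIV = 624
624 - 35 = 589

DLXXXIX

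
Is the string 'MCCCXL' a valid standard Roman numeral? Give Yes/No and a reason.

'MCCCXL': Check the rules: uses only the symbols I, V, X, L, C, D, M; no symbol is repeated more than three times in a row; V, L and D each appear at most once; the only place a smaller symbol precedes a larger one is the allowed subtractive pair XL, the symbol right after such a pair (if any) is smaller than the pair's first symbol, and otherwise the values never increase from left to right. Value: M (1000) + C (100) + C (100) + C (100) + XL (40) = 1340. So it is a valid standard Roman numeral.

Yes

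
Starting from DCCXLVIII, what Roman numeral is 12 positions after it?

DCCXLVIII = 748
748 + 12 = 760

DCCLX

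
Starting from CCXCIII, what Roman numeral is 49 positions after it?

CCXCIII = 293
293 + 49 = 342

CCCXLII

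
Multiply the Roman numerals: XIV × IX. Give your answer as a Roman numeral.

XIV = 14
IX = 9
14 × 9 = 126

CXXVI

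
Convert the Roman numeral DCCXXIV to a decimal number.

DCCXXIV: D=500, C=100, C=100, X=10, X=10, IV=4
500 + 100 + 100 + 10 + 10 + 4 = 724

724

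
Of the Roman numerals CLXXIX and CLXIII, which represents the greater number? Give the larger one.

CLXXIX = 179
CLXIII = 163
179 is larger

CLXXIX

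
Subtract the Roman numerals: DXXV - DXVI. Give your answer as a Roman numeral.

DXXV = 525
DXVI = 516
525 - 516 = 9

IX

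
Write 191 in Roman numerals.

Convert 191 to Roman numerals:
  191 contains 1×100 (C)
  91 contains 1×90 (XC)
  1 contains 1×1 (I)

CXCI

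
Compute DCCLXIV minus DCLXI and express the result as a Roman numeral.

DCCLXIV = 764
DCLXI = 661
764 - 661 = 103

CIII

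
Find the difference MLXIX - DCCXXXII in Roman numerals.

MLXIX = 1069
DCCXXXII = 732
1069 - 732 = 337

CCCXXXVII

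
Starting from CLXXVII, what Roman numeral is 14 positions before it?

CLXXVII = 177
177 - 14 = 163

CLXIII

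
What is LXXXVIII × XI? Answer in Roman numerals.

LXXXVIII = 88
XI = 11
88 × 11 = 968

CMLXVIII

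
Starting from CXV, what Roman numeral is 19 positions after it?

CXV = 115
115 + 19 = 134

CXXXIV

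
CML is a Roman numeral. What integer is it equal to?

CML: CM=900, L=50
900 + 50 = 950

950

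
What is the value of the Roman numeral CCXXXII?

CCXXXII: C=100, C=100, X=10, X=10, X=10, I=1, I=1
100 + 100 + 10 + 10 + 10 + 1 + 1 = 232

232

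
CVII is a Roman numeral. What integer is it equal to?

CVII: C=100, V=5, I=1, I=1
100 + 5 + 1 + 1 = 107

107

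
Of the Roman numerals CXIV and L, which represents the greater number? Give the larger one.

CXIV = 114
L = 50
114 is larger

CXIV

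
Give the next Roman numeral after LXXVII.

LXXVII = 77, so the next integer is 77 + 1 = 78

LXXVIII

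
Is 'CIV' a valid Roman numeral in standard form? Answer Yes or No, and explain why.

'CIV': Check the rules: uses only the symbols I, V, X, L, C, D, M; no symbol is repeated more than three times in a row; V, L and D each appear at most once; the only place a smaller symbol precedes a larger one is the allowed subtractive pair IV, the symbol right after such a pair (if any) is smaller than the pair's first symbol, and otherwise the values never increase from left to right. Value: C (100) + IV (4) = 104. So it is a valid standard Roman numeral.

Yes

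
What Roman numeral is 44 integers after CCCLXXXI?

CCCLXXXI = 381
381 + 44 = 425

CDXXV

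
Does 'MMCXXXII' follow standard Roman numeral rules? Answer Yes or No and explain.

'MMCXXXII': Check the rules: uses only the symbols I, V, X, L, C, D, M; no symbol is repeated more than three times in a row; V, L and D each appear at most once; no smaller symbol precedes a larger one (values never increase from left to right). Value: M (1000) + M (1000) + C (100) + X (10) + X (10) + X (10) + I (1) + I (1) = 2132. So it is a valid standard Roman numeral.

Yes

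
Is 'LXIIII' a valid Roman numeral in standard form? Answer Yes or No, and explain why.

'LXIIII': More than 3 consecutive I's

No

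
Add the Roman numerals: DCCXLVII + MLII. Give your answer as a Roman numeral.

DCCXLVII = 747
MLII = 1052
747 + 1052 = 1799

MDCCXCIX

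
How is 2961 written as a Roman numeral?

Convert 2961 to Roman numerals:
  2961 contains 2×1000 (MM)
  961 contains 1×900 (CM)
  61 contains 1×50 (L)
  11 contains 1×10 (X)
  1 contains 1×1 (I)

MMCMLXI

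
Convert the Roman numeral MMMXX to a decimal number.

MMMXX: M=1000, M=1000, M=1000, X=10, X=10
1000 + 1000 + 1000 + 10 + 10 = 3020

3020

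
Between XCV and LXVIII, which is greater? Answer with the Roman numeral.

XCV = 95
LXVIII = 68
95 is larger

XCV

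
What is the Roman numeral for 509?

Convert 509 to Roman numerals:
  509 contains 1×500 (D)
  9 contains 1×9 (IX)

DIX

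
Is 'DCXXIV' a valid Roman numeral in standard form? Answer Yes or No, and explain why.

'DCXXIV': Check the rules: uses only the symbols I, V, X, L, C, D, M; no symbol is repeated more than three times in a row; V, L and D each appear at most once; the only place a smaller symbol precedes a larger one is the allowed subtractive pair IV, the symbol right after such a pair (if any) is smaller than the pair's first symbol, and otherwise the values never increase from left to right. Value: D (500) + C (100) + X (10) + X (10) + IV (4) = 624. So it is a valid standard Roman numeral.

Yes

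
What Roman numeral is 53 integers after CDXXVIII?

CDXXVIII = 428
428 + 53 = 481

CDLXXXI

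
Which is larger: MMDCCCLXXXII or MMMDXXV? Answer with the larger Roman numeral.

MMDCCCLXXXII = 2882
MMMDXXV = 3525
3525 is larger

MMMDXXV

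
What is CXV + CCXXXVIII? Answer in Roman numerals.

CXV = 115
CCXXXVIII = 238
115 + 238 = 353

CCCLIII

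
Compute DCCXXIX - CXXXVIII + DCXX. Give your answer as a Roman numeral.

DCCXXIX = 729, CXXXVIII = 138, DCXX = 620
729 - 138 = 591
591 + 620 = 1211

MCCXI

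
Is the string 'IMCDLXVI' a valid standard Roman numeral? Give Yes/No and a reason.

'IMCDLXVI': Invalid subtractive combination: IM

No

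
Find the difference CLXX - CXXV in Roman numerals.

CLXX = 170
CXXV = 125
170 - 125 = 45

XLV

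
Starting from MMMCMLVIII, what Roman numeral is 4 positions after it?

MMMCMLVIII = 3958
3958 + 4 = 3962

MMMCMLXII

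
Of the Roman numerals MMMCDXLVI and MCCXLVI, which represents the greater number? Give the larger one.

MMMCDXLVI = 3446
MCCXLVI = 1246
3446 is larger

MMMCDXLVI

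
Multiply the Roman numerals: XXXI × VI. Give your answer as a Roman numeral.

XXXI = 31
VI = 6
31 × 6 = 186

CLXXXVI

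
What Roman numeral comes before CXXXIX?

CXXXIX = 139; previous is 138

CXXXVIII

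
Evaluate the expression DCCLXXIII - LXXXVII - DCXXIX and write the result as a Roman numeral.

DCCLXXIII = 773, LXXXVII = 87, DCXXIX = 629
773 - 87 = 686
686 - 629 = 57

LVII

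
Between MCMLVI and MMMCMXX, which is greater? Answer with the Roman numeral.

MCMLVI = 1956
MMMCMXX = 3920
3920 is larger

MMMCMXX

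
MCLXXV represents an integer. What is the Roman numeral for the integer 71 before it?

MCLXXV = 1175
1175 - 71 = 1104

MCIV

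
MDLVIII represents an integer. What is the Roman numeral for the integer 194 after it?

MDLVIII = 1558
1558 + 194 = 1752

MDCCLII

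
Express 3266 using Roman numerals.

Convert 3266 to Roman numerals:
  3266 contains 3×1000 (MMM)
  266 contains 2×100 (CC)
  66 contains 1×50 (L)
  16 contains 1×10 (X)
  6 contains 1×5 (V)
  1 contains 1×1 (I)

MMMCCLXVI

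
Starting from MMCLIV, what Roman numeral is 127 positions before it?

MMCLIV = 2154
2154 - 127 = 2027

MMXXVII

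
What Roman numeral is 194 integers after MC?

MC = 1100
1100 + 194 = 1294

MCCXCIV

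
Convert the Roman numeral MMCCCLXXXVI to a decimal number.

MMCCCLXXXVI: M=1000, M=1000, C=100, C=100, C=100, L=50, X=10, X=10, X=10, V=5, I=1
1000 + 1000 + 100 + 100 + 100 + 50 + 10 + 10 + 10 + 5 + 1 = 2386

2386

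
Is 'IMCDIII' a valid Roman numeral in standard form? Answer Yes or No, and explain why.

'IMCDIII': Invalid subtractive combination: IM

No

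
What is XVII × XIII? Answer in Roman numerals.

XVII = 17
XIII = 13
17 × 13 = 221

CCXXI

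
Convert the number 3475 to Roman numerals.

Convert 3475 to Roman numerals:
  3475 contains 3×1000 (MMM)
  475 contains 1×400 (CD)
  75 contains 1×50 (L)
  25 contains 2×10 (XX)
  5 contains 1×5 (V)

MMMCDLXXV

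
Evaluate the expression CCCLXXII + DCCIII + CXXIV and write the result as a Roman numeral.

CCCLXXII = 372, DCCIII = 703, CXXIV = 124
372 + 703 = 1075
1075 + 124 = 1199

MCXCIX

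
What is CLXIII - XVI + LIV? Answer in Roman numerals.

CLXIII = 163, XVI = 16, LIV = 54
163 - 16 = 147
147 + 54 = 201

CCI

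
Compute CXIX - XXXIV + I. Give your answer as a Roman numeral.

CXIX = 119, XXXIV = 34, I = 1
119 - 34 = 85
85 + 1 = 86

LXXXVI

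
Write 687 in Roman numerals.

Convert 687 to Roman numerals:
  687 contains 1×500 (D)
  187 contains 1×100 (C)
  87 contains 1×50 (L)
  37 contains 3×10 (XXX)
  7 contains 1×5 (V)
  2 contains 2×1 (II)

DCLXXXVII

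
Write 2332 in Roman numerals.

Convert 2332 to Roman numerals:
  2332 contains 2×1000 (MM)
  332 contains 3×100 (CCC)
  32 contains 3×10 (XXX)
  2 contains 2×1 (II)

MMCCCXXXII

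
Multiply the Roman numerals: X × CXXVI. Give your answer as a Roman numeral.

X = 10
CXXVI = 126
10 × 126 = 1260

MCCLX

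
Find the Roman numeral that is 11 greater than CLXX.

CLXX = 170
170 + 11 = 181

CLXXXI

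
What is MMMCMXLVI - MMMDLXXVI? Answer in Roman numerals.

MMMCMXLVI = 3946
MMMDLXXVI = 3576
3946 - 3576 = 370

CCCLXX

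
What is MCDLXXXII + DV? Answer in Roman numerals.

MCDLXXXII = 1482
DV = 505
1482 + 505 = 1987

MCMLXXXVII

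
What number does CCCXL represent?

CCCXL: C=100, C=100, C=100, XL=40
100 + 100 + 100 + 40 = 340

340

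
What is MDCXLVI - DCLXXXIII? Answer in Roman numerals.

MDCXLVI = 1646
DCLXXXIII = 683
1646 - 683 = 963

CMLXIII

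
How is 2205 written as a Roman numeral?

Convert 2205 to Roman numerals:
  2205 contains 2×1000 (MM)
  205 contains 2×100 (CC)
  5 contains 1×5 (V)

MMCCV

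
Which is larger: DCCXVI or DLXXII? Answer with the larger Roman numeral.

DCCXVI = 716
DLXXII = 572
716 is larger

DCCXVI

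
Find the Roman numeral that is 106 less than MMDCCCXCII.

MMDCCCXCII = 2892
2892 - 106 = 2786

MMDCCLXXXVI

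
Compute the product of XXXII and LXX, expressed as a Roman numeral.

XXXII = 32
LXX = 70
32 × 70 = 2240

MMCCXL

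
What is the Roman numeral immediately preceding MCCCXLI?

MCCCXLI = 1341; previous is 1340

MCCCXL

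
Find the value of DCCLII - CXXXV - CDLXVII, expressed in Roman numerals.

DCCLII = 752, CXXXV = 135, CDLXVII = 467
752 - 135 = 617
617 - 467 = 150

CL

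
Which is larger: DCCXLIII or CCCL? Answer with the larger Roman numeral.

DCCXLIII = 743
CCCL = 350
743 is larger

DCCXLIII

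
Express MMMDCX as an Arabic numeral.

MMMDCX: M=1000, M=1000, M=1000, D=500, C=100, X=10
1000 + 1000 + 1000 + 500 + 100 + 10 = 3610

3610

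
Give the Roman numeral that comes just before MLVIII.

MLVIII = 1058, so the previous integer is 1058 - 1 = 1057

MLVII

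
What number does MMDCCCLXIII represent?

MMDCCCLXIII: M=1000, M=1000, D=500, C=100, C=100, C=100, L=50, X=10, I=1, I=1, I=1
1000 + 1000 + 500 + 100 + 100 + 100 + 50 + 10 + 1 + 1 + 1 = 2863

2863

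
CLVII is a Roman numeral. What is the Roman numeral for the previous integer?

CLVII = 157, so the previous integer is 157 - 1 = 156

CLVI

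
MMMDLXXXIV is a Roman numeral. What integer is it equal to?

MMMDLXXXIV: M=1000, M=1000, M=1000, D=500, L=50, X=10, X=10, X=10, IV=4
1000 + 1000 + 1000 + 500 + 50 + 10 + 10 + 10 + 4 = 3584

3584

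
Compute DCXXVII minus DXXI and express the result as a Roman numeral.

DCXXVII = 627
DXXI = 521
627 - 521 = 106

CVI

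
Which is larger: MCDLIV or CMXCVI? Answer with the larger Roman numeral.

MCDLIV = 1454
CMXCVI = 996
1454 is larger

MCDLIV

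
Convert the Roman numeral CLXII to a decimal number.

CLXII: C=100, L=50, X=10, I=1, I=1
100 + 50 + 10 + 1 + 1 = 162

162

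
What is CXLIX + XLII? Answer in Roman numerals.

CXLIX = 149
XLII = 42
149 + 42 = 191

CXCI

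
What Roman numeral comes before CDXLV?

CDXLV = 445; previous is 444

CDXLIV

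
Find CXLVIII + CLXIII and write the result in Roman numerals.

CXLVIII = 148
CLXIII = 163
148 + 163 = 311

CCCXI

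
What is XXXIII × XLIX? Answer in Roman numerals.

XXXIII = 33
XLIX = 49
33 × 49 = 1617

MDCXVII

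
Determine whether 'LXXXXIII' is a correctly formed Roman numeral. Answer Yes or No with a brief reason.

'LXXXXIII': More than 3 consecutive X's

No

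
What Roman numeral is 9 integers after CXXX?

CXXX = 130
130 + 9 = 139

CXXXIX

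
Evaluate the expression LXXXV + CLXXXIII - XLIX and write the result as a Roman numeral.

LXXXV = 85, CLXXXIII = 183, XLIX = 49
85 + 183 = 268
268 - 49 = 219

CCXIX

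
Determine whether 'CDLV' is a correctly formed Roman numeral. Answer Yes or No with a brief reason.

'CDLV': Check the rules: uses only the symbols I, V, X, L, C, D, M; no symbol is repeated more than three times in a row; V, L and D each appear at most once; the only place a smaller symbol precedes a larger one is the allowed subtractive pair CD, the symbol right after such a pair (if any) is smaller than the pair's first symbol, and otherwise the values never increase from left to right. Value: CD (400) + L (50) + V (5) = 455. So it is a valid standard Roman numeral.

Yes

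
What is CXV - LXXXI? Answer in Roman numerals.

CXV = 115
LXXXI = 81
115 - 81 = 34

XXXIV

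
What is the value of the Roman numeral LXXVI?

LXXVI: L=50, X=10, X=10, V=5, I=1
50 + 10 + 10 + 5 + 1 = 76

76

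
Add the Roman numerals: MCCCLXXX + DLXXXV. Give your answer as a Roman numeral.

MCCCLXXX = 1380
DLXXXV = 585
1380 + 585 = 1965

MCMLXV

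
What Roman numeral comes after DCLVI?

DCLVI = 656; next is 657

DCLVII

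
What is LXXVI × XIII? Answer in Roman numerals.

LXXVI = 76
XIII = 13
76 × 13 = 988

CMLXXXVIII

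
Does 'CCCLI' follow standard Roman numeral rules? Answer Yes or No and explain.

'CCCLI': Check the rules: uses only the symbols I, V, X, L, C, D, M; no symbol is repeated more than three times in a row; V, L and D each appear at most once; no smaller symbol precedes a larger one (values never increase from left to right). Value: C (100) + C (100) + C (100) + L (50) + I (1) = 351. So it is a valid standard Roman numeral.

Yes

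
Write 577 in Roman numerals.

Convert 577 to Roman numerals:
  577 contains 1×500 (D)
  77 contains 1×50 (L)
  27 contains 2×10 (XX)
  7 contains 1×5 (V)
  2 contains 2×1 (II)

DLXXVII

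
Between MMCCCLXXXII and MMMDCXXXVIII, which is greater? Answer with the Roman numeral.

MMCCCLXXXII = 2382
MMMDCXXXVIII = 3638
3638 is larger

MMMDCXXXVIII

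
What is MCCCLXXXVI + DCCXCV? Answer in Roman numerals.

MCCCLXXXVI = 1386
DCCXCV = 795
1386 + 795 = 2181

MMCLXXXI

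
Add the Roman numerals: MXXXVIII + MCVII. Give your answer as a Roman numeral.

MXXXVIII = 1038
MCVII = 1107
1038 + 1107 = 2145

MMCXLV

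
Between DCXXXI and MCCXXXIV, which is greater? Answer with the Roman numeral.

DCXXXI = 631
MCCXXXIV = 1234
1234 is larger

MCCXXXIV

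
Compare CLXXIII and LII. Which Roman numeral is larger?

CLXXIII = 173
LII = 52
173 is larger

CLXXIII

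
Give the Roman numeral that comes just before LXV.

LXV = 65; previous is 64

LXIV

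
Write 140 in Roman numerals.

Convert 140 to Roman numerals:
  140 contains 1×100 (C)
  40 contains 1×40 (XL)

CXL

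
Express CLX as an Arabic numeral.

CLX: C=100, L=50, X=10
100 + 50 + 10 = 160

160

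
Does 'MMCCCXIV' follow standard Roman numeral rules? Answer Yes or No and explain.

'MMCCCXIV': Check the rules: uses only the symbols I, V, X, L, C, D, M; no symbol is repeated more than three times in a row; V, L and D each appear at most once; the only place a smaller symbol precedes a larger one is the allowed subtractive pair IV, the symbol right after such a pair (if any) is smaller than the pair's first symbol, and otherwise the values never increase from left to right. Value: M (1000) + M (1000) + C (100) + C (100) + C (100) + X (10) + IV (4) = 2314. So it is a valid standard Roman numeral.

Yes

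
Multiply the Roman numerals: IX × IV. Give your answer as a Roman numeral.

IX = 9
IV = 4
9 × 4 = 36

XXXVI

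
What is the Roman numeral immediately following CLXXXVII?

CLXXXVII = 187, so the next integer is 187 + 1 = 188

CLXXXVIII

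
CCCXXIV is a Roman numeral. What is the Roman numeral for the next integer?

CCCXXIV = 324, so the next integer is 324 + 1 = 325

CCCXXV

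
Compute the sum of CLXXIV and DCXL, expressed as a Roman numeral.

CLXXIV = 174
DCXL = 640
174 + 640 = 814

DCCCXIV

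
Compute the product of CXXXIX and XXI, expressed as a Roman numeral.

CXXXIX = 139
XXI = 21
139 × 21 = 2919

MMCMXIX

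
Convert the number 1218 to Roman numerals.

Convert 1218 to Roman numerals:
  1218 contains 1×1000 (M)
  218 contains 2×100 (CC)
  18 contains 1×10 (X)
  8 contains 1×5 (V)
  3 contains 3×1 (III)

MCCXVIII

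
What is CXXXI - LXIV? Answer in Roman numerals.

CXXXI = 131
LXIV = 64
131 - 64 = 67

LXVII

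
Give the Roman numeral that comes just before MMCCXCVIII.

MMCCXCVIII = 2298, so the previous integer is 2298 - 1 = 2297

MMCCXCVII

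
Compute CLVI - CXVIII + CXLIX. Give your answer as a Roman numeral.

CLVI = 156, CXVIII = 118, CXLIX = 149
156 - 118 = 38
38 + 149 = 187

CLXXXVII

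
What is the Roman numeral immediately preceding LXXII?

LXXII = 72, so the previous integer is 72 - 1 = 71

LXXI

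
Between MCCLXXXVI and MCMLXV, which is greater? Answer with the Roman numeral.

MCCLXXXVI = 1286
MCMLXV = 1965
1965 is larger

MCMLXV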